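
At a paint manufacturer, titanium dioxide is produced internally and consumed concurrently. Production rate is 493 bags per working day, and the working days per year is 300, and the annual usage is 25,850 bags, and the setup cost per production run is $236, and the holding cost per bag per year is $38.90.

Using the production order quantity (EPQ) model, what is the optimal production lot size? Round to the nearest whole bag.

617 bags

d = 25,850/300 = 86.1667 bags/day;  effective holding cost H(1 − d/p) = 38.9·(1 − 86.1667/493) = 32.10105
Q* = √(2DS / H_eff) = √(2·25,850·236 / 32.10105) ≈ 616.51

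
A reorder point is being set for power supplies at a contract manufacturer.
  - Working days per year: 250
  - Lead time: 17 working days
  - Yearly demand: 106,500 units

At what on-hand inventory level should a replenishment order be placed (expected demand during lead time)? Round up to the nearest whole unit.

7,242 units

Daily demand d = 106,500 / 250 = 426.000 units/day
Demand during lead time = 426.000 × 17 = 7,242.00
Reorder point = 7,242.00 → round up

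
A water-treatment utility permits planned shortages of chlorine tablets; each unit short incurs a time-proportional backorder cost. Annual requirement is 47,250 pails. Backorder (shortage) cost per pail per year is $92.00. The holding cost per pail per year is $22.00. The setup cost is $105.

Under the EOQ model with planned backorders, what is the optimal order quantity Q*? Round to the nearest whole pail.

748 pails

Q* = √(2DS/H) · √((H + b)/b)
   = √(2 × 47,250 × 105 / 22) · √((22 + 92) / 92)
   = 671.582 × 1.1132 ≈ 747.58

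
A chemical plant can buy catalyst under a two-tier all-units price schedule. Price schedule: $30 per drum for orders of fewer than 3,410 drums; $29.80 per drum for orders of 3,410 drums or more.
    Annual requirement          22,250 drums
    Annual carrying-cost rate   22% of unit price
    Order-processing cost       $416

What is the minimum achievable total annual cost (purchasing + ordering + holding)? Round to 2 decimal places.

$676,942.35

H₁ = 22%×$30 = $6.6000;  H₂ = 22%×$29.80 = $6.5560
EOQ₁ = √(2×22,250×416/6.6000) = 1,674.77  (< 3,410, feasible at tier 1)
EOQ₂ = √(2×22,250×416/6.5560) = 1,680.38  (< 3,410 → use Q = 3,410 at tier-2 price)
TC(tier 1 (EOQ₁), Q≈1,674.8) = $678,553.47
TC(tier 2, Q≈3,410.0) = $676,942.35
Minimum at tier 2: $676,942.35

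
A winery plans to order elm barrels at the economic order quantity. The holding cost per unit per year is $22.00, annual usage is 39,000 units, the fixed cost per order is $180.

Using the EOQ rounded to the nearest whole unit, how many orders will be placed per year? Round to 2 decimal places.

48.81 orders per year

Optimal lot size Q* = (2 × 39,000 × $180 / $22)^½ ≈ 798.86 → Q = 799
Orders per year = D/Q = 39,000 / 799 = 48.811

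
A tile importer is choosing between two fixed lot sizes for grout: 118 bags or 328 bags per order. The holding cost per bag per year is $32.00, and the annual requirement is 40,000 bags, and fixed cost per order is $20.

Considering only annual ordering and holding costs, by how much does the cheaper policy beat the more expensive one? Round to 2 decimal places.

TC(Q) = (D/Q)S + (Q/2)H
TC(118) = (40,000/118)×20 + (118/2)×32 = $8,667.66
TC(328) = (40,000/328)×20 + (328/2)×32 = $7,687.02
Cheaper: Q = 328.  Difference = $980.64

$980.64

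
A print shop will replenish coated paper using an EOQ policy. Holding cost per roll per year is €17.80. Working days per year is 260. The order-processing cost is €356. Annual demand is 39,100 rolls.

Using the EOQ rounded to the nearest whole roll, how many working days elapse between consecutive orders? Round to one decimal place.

Q* = √(2·D·S / H) = √(2·39,100·356 / 17.8) = √1,564,000.0 ≈ 1,250.60 → Q = 1,251 rolls
T = Q/D × 260 days = 1,251/39,100 × 260 = 8.319 days

8.3 days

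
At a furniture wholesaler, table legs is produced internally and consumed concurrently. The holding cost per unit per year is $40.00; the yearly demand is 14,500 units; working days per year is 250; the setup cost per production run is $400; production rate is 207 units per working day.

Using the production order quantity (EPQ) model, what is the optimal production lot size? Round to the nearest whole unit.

Daily demand d = 14,500/250 = 58.000; p = 207; 1 − d/p = 0.71981
EPQ = √(2DS / (H(1 − d/p)))
    = √(2 × 14,500 × 400 / (40 × 0.71981)) ≈ 634.73

635 units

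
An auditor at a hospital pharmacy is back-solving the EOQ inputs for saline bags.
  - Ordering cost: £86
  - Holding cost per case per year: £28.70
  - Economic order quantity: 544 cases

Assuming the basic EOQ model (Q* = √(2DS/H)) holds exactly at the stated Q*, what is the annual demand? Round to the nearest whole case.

49,380 cases per year

Since Q* = (2DS/H)^½, squaring gives Q*²·H = 2DS.
D = Q²H / (2S) = 544² × 28.7 / (2 × 86) = 49,380.02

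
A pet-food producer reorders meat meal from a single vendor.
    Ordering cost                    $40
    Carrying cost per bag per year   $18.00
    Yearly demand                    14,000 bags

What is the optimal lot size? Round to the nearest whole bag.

Optimal lot size Q* = (2 × 14,000 × $40 / $18)^½ ≈ 249.44

249 bags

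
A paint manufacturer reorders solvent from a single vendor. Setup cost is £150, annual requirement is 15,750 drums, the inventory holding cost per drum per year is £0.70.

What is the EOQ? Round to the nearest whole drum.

2,598 drums

EOQ = √(2DS/H) = √(2 × 15,750 × 150 / 0.7)
    = √(6,750,000.00) ≈ 2,598.08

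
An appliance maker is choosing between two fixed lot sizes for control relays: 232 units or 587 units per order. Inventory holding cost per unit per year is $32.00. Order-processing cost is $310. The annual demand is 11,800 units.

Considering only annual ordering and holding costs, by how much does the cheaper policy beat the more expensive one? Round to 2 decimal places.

For each Q, cost = (D/Q)·S + (Q/2)·H.
TC(232) = (11,800/232)×310 + (232/2)×32 = $19,479.24
TC(587) = (11,800/587)×310 + (587/2)×32 = $15,623.69
|ΔTC| = |$19,479.24 − $15,623.69| = $3,855.55

$3,855.55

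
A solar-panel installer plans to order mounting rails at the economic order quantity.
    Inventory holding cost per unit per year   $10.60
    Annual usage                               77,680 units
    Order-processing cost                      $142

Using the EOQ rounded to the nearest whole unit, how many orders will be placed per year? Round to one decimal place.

53.8 orders per year

Q* = √(2·D·S / H) = √(2·77,680·142 / 10.6) = √2,081,237.7 ≈ 1,442.65 → Q = 1,443
N = D/Q = 77,680/1,443 ≈ 53.832 orders/yr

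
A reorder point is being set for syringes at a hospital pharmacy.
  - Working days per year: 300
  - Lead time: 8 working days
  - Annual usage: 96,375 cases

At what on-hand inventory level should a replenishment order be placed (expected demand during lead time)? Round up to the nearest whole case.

Daily demand d = 96,375 / 300 = 321.250 cases/day
Demand during lead time = 321.250 × 8 = 2,570.00
Reorder point = 2,570.00 → round up

2,570 cases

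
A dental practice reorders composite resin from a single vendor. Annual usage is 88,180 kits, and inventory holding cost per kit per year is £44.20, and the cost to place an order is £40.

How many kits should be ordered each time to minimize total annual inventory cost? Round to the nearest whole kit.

2DS/H = 2·88,180·40/44.2 = 159,601.81
EOQ = √159,601.81 ≈ 399.50

400 kits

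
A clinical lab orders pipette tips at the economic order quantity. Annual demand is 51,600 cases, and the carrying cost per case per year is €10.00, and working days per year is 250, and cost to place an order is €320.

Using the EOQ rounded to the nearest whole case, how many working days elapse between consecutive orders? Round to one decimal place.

8.8 days

EOQ = √(2DS/H) = √(2 × 51,600 × 320 / 10)
    = √(3,302,400.00) ≈ 1,817.25 → Q = 1,817 cases
Days between orders = 250 / (D/Q) = 250 / 28.398 ≈ 8.803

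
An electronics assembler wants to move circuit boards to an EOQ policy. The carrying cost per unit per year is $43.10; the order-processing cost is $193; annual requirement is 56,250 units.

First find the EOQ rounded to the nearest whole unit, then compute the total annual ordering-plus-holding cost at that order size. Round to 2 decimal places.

Optimal lot size Q* = (2 × 56,250 × $193 / $43.1)^½ ≈ 709.77 → Q = 710 units
Orders/yr = 56,250/710 = 79.225; ordering cost = 79.225 × $193 = $15,290.49
Average inventory = 710/2 = 355; holding cost = 355 × $43.1 = $15,300.50
Total = $15,290.49 + $15,300.50 = $30,590.99

$30,590.99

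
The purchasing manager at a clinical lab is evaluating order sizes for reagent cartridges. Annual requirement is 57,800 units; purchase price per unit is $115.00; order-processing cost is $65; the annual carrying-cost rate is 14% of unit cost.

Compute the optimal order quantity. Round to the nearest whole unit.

Carrying cost H = $115 × 14% = $16.1000/unit/yr
EOQ = √(2DS/H) = √(2 × 57,800 × 65 / 16.1)
    = √(466,708.07) ≈ 683.16

683 units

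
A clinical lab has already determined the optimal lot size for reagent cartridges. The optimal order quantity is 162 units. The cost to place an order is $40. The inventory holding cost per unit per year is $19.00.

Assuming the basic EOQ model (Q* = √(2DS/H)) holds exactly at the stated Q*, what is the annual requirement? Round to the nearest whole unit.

EOQ relation: Q² = 2DS/H, so rearrange for the unknown.
D = Q²H / (2S) = 162² × 19 / (2 × 40) = 6,232.95

6,233 units per year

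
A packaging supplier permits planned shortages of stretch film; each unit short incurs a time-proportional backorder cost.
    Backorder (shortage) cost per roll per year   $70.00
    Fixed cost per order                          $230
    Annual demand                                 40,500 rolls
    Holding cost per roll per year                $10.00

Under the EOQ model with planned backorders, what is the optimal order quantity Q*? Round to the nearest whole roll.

1,459 rolls

Basic EOQ = √(2·40,500·230/10) = 1,364.918
Backorder adjustment √((H+b)/b) = √((10+70)/70) = 1.0690
Q* = 1,364.918 × 1.0690 ≈ 1,459.16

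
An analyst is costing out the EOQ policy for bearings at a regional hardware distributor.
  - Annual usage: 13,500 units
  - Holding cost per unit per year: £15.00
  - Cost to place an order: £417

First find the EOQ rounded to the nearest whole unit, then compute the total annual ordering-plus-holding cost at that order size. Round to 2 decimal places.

£12,995.58

EOQ = √(2DS/H) = √(2 × 13,500 × 417 / 15)
    = √(750,600.00) ≈ 866.37 → Q = 866 units
Annual ordering cost = (D/Q)·S = (13,500/866) × 417 = £6,500.58
Annual holding cost  = (Q/2)·H = (866/2) × 15 = £6,495.00
Total = £6,500.58 + £6,495.00 = £12,995.58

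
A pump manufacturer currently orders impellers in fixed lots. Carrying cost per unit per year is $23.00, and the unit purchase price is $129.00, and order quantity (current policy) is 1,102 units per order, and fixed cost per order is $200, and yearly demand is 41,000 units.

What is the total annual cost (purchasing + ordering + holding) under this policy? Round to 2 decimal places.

$5,309,114.02

Annual ordering cost = (D/Q)·S = (41,000/1,102) × 200 = $7,441.02
Annual holding cost  = (Q/2)·H = (1,102/2) × 23 = $12,673.00
Purchase cost = D·C = 41,000 × 129 = $5,289,000.00
Total = $7,441.02 + $12,673.00 + $5,289,000.00 = $5,309,114.02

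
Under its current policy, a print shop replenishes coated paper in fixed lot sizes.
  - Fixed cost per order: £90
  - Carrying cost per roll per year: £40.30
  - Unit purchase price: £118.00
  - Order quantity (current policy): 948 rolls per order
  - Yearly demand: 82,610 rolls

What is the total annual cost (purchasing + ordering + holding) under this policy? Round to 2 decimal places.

£9,774,924.92

Annual ordering cost = (D/Q)·S = (82,610/948) × 90 = £7,842.72
Annual holding cost  = (Q/2)·H = (948/2) × 40.3 = £19,102.20
Purchase cost = D·C = 82,610 × 118 = £9,747,980.00
Total = £7,842.72 + £19,102.20 + £9,747,980.00 = £9,774,924.92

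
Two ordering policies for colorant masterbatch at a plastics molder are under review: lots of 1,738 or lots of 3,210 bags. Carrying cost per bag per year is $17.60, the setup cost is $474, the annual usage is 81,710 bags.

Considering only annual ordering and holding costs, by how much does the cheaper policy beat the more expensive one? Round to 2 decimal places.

$2,734.64

For each Q, cost = (D/Q)·S + (Q/2)·H.
TC(1,738) = (81,710/1,738)×474 + (1,738/2)×17.6 = $37,578.95
TC(3,210) = (81,710/3,210)×474 + (3,210/2)×17.6 = $40,313.59
Lots of 1,738 are cheaper by $2,734.64.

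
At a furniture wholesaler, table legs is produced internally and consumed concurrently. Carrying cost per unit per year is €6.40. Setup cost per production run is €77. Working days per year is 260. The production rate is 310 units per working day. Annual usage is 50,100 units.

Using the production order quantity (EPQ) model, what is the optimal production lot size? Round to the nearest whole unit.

Daily demand d = 50,100/260 = 192.692; p = 310; 1 − d/p = 0.37841
EPQ = √(2DS / (H(1 − d/p)))
    = √(2 × 50,100 × 77 / (6.4 × 0.37841)) ≈ 1,784.87

1,785 units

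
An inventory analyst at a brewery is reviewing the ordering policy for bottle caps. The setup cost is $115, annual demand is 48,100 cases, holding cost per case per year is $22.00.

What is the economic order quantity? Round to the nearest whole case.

Optimal lot size Q* = (2 × 48,100 × $115 / $22)^½ ≈ 709.13

709 cases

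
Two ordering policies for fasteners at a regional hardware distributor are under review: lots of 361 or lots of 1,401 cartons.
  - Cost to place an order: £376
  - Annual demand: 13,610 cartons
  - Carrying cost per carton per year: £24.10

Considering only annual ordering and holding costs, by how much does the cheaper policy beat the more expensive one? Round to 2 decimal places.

£2,009.14

For each Q, cost = (D/Q)·S + (Q/2)·H.
TC(361) = (13,610/361)×376 + (361/2)×24.1 = £18,525.56
TC(1,401) = (13,610/1,401)×376 + (1,401/2)×24.1 = £20,534.70
Lots of 361 are cheaper by £2,009.14.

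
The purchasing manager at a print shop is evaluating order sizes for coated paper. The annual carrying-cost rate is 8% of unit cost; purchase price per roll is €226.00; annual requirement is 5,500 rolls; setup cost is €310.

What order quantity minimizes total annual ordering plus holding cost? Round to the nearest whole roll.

434 rolls

Carrying cost H = €226 × 8% = €18.0800/roll/yr
EOQ = √(2DS/H) = √(2 × 5,500 × 310 / 18.08)
    = √(188,606.19) ≈ 434.29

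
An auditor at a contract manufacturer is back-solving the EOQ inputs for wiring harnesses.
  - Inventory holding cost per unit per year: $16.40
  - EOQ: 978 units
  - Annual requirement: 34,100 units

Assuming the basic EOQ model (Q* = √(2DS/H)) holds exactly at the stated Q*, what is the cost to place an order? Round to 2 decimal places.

$230.00

From Q* = √(2DS/H) ⇒ Q*² = 2DS/H.
S = Q²H / (2D) = 978² × 16.4 / (2 × 34,100) = 230.0050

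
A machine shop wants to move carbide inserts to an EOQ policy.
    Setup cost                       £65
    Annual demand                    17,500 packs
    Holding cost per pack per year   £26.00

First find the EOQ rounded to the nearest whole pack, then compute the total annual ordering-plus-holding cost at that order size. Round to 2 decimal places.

£7,690.91

Q* = √(2·D·S / H) = √(2·17,500·65 / 26) = √87,500.0 ≈ 295.80 → Q = 296 packs
Annual ordering cost = (D/Q)·S = (17,500/296) × 65 = £3,842.91
Annual holding cost  = (Q/2)·H = (296/2) × 26 = £3,848.00
Total = £3,842.91 + £3,848.00 = £7,690.91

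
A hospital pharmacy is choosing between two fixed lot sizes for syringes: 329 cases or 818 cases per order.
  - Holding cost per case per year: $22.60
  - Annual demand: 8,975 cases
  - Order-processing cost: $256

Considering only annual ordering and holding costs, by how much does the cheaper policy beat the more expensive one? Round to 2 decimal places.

For each Q, cost = (D/Q)·S + (Q/2)·H.
TC(329) = (8,975/329)×256 + (329/2)×22.6 = $10,701.29
TC(818) = (8,975/818)×256 + (818/2)×22.6 = $12,052.20
Lots of 329 are cheaper by $1,350.92.

$1,350.92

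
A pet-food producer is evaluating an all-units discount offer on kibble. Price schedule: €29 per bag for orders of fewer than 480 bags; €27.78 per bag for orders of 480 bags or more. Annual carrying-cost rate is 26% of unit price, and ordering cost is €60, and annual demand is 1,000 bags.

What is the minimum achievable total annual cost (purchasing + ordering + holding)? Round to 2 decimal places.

€29,638.47

H₁ = 26%×€29 = €7.5400;  H₂ = 26%×€27.78 = €7.2228
EOQ₁ = √(2×1,000×60/7.5400) = 126.16  (< 480, feasible at tier 1)
EOQ₂ = √(2×1,000×60/7.2228) = 128.90  (< 480 → use Q = 480 at tier-2 price)
TC(tier 1 (EOQ₁), Q≈126.2) = €29,951.21
TC(tier 2, Q≈480.0) = €29,638.47
Minimum at tier 2: €29,638.47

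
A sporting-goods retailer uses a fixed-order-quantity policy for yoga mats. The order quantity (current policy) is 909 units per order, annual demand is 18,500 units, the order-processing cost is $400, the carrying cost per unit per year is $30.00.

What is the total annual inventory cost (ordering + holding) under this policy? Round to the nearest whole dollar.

Ordering: D/Q × S = 18,500/909 × $400 = $8,140.81
Holding:  Q/2 × H = 909/2 × $30 = $13,635.00
Total = $8,140.81 + $13,635.00 = $21,775.81

$21,776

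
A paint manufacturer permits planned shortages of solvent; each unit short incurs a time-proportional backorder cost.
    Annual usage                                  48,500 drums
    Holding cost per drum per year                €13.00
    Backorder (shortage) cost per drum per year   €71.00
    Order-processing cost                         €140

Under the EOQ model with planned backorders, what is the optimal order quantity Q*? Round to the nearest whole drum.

Basic EOQ = √(2·48,500·140/13) = 1,022.064
Backorder adjustment √((H+b)/b) = √((13+71)/71) = 1.0877
Q* = 1,022.064 × 1.0877 ≈ 1,111.70

1,112 drums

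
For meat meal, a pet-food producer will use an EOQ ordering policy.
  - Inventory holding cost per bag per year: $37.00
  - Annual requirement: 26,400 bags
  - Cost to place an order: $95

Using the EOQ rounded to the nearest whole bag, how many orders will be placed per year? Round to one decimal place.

Optimal lot size Q* = (2 × 26,400 × $95 / $37)^½ ≈ 368.20 → Q = 368
Orders per year = D/Q = 26,400 / 368 = 71.739

71.7 orders per year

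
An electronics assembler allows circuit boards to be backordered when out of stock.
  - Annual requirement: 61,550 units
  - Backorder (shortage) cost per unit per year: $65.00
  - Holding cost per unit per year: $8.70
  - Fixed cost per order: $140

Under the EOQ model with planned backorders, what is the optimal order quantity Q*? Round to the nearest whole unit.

Q* = √(2DS/H) · √((H + b)/b)
   = √(2 × 61,550 × 140 / 8.7) · √((8.7 + 65) / 65)
   = 1,407.451 × 1.0648 ≈ 1,498.69

1,499 units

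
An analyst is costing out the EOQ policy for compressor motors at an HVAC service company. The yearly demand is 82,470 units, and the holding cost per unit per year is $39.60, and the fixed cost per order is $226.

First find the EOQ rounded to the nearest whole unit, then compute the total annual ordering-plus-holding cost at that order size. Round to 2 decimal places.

$38,420.66

Optimal lot size Q* = (2 × 82,470 × $226 / $39.6)^½ ≈ 970.22 → Q = 970 units
Orders/yr = 82,470/970 = 85.021; ordering cost = 85.021 × $226 = $19,214.66
Average inventory = 970/2 = 485; holding cost = 485 × $39.6 = $19,206.00
Total = $19,214.66 + $19,206.00 = $38,420.66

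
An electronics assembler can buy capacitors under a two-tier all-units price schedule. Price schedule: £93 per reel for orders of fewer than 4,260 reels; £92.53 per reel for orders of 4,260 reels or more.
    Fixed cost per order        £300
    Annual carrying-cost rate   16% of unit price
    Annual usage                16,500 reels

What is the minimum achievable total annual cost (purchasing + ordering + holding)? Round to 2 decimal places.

H₁ = 16%×£93 = £14.8800;  H₂ = 16%×£92.53 = £14.8048
EOQ₁ = √(2×16,500×300/14.8800) = 815.67  (< 4,260, feasible at tier 1)
EOQ₂ = √(2×16,500×300/14.8048) = 817.74  (< 4,260 → use Q = 4,260 at tier-2 price)
TC(tier 1 (EOQ₁), Q≈815.7) = £1,546,637.22
TC(tier 2, Q≈4,260.0) = £1,559,441.20
Minimum at tier 1 (EOQ₁): £1,546,637.22

£1,546,637.22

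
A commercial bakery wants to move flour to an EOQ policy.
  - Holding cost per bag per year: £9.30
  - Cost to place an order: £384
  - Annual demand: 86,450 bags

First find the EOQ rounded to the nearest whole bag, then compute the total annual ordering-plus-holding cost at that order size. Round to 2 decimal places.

Optimal lot size Q* = (2 × 86,450 × £384 / £9.3)^½ ≈ 2,671.91 → Q = 2,672 bags
Ordering: D/Q × S = 86,450/2,672 × £384 = £12,423.95
Holding:  Q/2 × H = 2,672/2 × £9.3 = £12,424.80
Total = £12,423.95 + £12,424.80 = £24,848.75

£24,848.75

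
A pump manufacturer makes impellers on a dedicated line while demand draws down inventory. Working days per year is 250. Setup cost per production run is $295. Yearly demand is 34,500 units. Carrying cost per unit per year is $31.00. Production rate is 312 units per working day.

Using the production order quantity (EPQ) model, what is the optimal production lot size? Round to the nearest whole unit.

d = 34,500/250 = 138.0000 units/day;  effective holding cost H(1 − d/p) = 31·(1 − 138.0000/312) = 17.28846
Q* = √(2DS / H_eff) = √(2·34,500·295 / 17.28846) ≈ 1,085.07

1,085 units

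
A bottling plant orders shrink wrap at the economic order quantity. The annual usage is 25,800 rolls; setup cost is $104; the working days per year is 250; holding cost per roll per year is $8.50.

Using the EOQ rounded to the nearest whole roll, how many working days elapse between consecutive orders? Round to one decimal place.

7.7 days

EOQ = √(2DS/H) = √(2 × 25,800 × 104 / 8.5)
    = √(631,341.18) ≈ 794.57 → Q = 795 rolls
Cycle time = (working days × Q)/D = (250 × 795) / 25,800 = 7.703 days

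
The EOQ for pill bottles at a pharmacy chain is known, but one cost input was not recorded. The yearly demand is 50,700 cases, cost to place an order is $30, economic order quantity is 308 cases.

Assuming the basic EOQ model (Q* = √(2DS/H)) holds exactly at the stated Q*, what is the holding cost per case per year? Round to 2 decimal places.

EOQ relation: Q² = 2DS/H, so rearrange for the unknown.
H = 2DS / Q² = 2 × 50,700 × 30 / 308² = 32.0670

$32.07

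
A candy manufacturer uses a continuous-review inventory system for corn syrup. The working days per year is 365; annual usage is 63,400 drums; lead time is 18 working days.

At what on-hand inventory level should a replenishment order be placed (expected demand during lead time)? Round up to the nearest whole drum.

3,127 drums

Daily demand d = 63,400 / 365 = 173.699 drums/day
Demand during lead time = 173.699 × 18 = 3,126.58
Reorder point = 3,126.58 → round up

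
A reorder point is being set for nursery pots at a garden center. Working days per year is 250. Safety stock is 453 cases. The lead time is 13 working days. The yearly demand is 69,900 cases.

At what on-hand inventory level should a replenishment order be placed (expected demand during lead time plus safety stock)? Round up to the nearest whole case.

Daily demand d = 69,900 / 250 = 279.600 cases/day
Demand during lead time = 279.600 × 13 = 3,634.80
Reorder point = 3,634.80 + 453 = 4,087.80 → round up

4,088 cases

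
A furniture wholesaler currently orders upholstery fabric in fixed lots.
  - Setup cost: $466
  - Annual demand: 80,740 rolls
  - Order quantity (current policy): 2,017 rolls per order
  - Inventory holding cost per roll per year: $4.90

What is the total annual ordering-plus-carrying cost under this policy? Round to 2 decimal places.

$23,595.51

Ordering: D/Q × S = 80,740/2,017 × $466 = $18,653.86
Holding:  Q/2 × H = 2,017/2 × $4.9 = $4,941.65
Total = $18,653.86 + $4,941.65 = $23,595.51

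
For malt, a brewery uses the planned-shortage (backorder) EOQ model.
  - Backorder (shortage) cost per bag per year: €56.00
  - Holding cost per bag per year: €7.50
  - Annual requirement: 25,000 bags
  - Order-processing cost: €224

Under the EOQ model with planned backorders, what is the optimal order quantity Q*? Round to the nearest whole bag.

1,301 bags

Basic EOQ = √(2·25,000·224/7.5) = 1,222.020
Backorder adjustment √((H+b)/b) = √((7.5+56)/56) = 1.0649
Q* = 1,222.020 × 1.0649 ≈ 1,301.28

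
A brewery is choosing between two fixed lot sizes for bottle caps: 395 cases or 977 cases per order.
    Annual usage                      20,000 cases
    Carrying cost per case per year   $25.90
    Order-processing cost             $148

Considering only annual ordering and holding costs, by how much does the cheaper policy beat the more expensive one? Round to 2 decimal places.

$3,072.91

Annual cost at Q: ordering D·S/Q plus holding Q·H/2.
TC(395) = (20,000/395)×148 + (395/2)×25.9 = $12,608.92
TC(977) = (20,000/977)×148 + (977/2)×25.9 = $15,681.83
Cheaper: Q = 395.  Difference = $3,072.91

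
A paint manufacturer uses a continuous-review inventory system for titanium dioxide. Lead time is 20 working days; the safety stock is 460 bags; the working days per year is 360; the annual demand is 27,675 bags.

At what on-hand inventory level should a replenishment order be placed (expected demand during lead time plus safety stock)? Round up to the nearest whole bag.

Daily demand d = 27,675 / 360 = 76.875 bags/day
Demand during lead time = 76.875 × 20 = 1,537.50
Reorder point = 1,537.50 + 460 = 1,997.50 → round up

1,998 bags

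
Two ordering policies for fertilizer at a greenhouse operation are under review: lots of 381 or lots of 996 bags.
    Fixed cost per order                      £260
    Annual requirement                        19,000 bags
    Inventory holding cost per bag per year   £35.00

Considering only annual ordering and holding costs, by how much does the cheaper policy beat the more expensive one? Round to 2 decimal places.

£2,756.46

Annual cost at Q: ordering D·S/Q plus holding Q·H/2.
TC(381) = (19,000/381)×260 + (381/2)×35 = £19,633.38
TC(996) = (19,000/996)×260 + (996/2)×35 = £22,389.84
Cheaper: Q = 381.  Difference = £2,756.46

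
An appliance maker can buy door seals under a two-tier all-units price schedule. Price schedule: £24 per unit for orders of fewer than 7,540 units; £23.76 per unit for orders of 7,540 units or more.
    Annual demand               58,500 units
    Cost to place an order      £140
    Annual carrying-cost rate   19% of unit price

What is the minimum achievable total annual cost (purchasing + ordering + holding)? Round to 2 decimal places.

£1,408,065.49

H₁ = 19%×£24 = £4.5600;  H₂ = 19%×£23.76 = £4.5144
EOQ₁ = √(2×58,500×140/4.5600) = 1,895.29  (< 7,540, feasible at tier 1)
EOQ₂ = √(2×58,500×140/4.5144) = 1,904.83  (< 7,540 → use Q = 7,540 at tier-2 price)
TC(tier 1 (EOQ₁), Q≈1,895.3) = £1,412,642.50
TC(tier 2, Q≈7,540.0) = £1,408,065.49
Minimum at tier 2: £1,408,065.49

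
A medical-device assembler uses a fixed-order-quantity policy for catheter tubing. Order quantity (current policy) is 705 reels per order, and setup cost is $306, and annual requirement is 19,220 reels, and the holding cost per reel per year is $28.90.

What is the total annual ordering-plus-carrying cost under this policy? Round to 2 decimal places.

Annual ordering cost = (D/Q)·S = (19,220/705) × 306 = $8,342.30
Annual holding cost  = (Q/2)·H = (705/2) × 28.9 = $10,187.25
Total = $8,342.30 + $10,187.25 = $18,529.55

$18,529.55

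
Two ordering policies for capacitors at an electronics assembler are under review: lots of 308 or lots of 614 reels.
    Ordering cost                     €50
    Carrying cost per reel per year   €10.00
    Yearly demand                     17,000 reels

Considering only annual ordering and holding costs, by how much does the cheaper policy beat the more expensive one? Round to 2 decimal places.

TC(Q) = (D/Q)S + (Q/2)H
TC(308) = (17,000/308)×50 + (308/2)×10 = €4,299.74
TC(614) = (17,000/614)×50 + (614/2)×10 = €4,454.36
|ΔTC| = |€4,299.74 − €4,454.36| = €154.62

€154.62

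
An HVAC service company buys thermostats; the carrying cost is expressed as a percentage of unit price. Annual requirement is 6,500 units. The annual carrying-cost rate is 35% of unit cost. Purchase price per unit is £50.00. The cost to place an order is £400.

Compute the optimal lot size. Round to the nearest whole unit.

545 units

Holding cost per unit per year: H = 35% × £50 = £17.5000
Q* = √(2·D·S / H) = √(2·6,500·400 / 17.5) = √297,142.9 ≈ 545.11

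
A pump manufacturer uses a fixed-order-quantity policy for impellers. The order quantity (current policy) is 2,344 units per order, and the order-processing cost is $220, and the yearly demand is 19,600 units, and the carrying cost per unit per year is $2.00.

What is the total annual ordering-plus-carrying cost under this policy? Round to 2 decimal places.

$4,183.59

Ordering: D/Q × S = 19,600/2,344 × $220 = $1,839.59
Holding:  Q/2 × H = 2,344/2 × $2 = $2,344.00
Total = $1,839.59 + $2,344.00 = $4,183.59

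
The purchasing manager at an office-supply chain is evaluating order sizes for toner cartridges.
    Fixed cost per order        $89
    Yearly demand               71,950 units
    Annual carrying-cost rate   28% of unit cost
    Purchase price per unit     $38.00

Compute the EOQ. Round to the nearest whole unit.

1,097 units

Carrying cost H = $38 × 28% = $10.6400/unit/yr
EOQ = √(2DS/H) = √(2 × 71,950 × 89 / 10.64)
    = √(1,203,674.81) ≈ 1,097.12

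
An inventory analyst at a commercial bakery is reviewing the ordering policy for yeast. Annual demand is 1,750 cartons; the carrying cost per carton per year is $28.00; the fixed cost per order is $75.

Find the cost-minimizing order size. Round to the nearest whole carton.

2DS/H = 2·1,750·75/28 = 9,375.00
EOQ = √9,375.00 ≈ 96.82

97 cartons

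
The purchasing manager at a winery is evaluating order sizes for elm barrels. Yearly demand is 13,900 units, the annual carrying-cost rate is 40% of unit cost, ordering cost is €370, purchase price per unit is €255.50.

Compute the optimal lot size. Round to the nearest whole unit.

317 units

Carrying cost H = €255.5 × 40% = €102.2000/unit/yr
Optimal lot size Q* = (2 × 13,900 × €370 / €102.2)^½ ≈ 317.25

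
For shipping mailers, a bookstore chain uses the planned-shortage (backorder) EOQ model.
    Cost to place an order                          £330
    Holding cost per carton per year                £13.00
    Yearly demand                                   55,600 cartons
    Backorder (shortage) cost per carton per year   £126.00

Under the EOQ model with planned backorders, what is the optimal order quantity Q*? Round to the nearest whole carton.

Q* = √(2DS/H) · √((H + b)/b)
   = √(2 × 55,600 × 330 / 13) · √((13 + 126) / 126)
   = 1,680.110 × 1.0503 ≈ 1,764.66

1,765 cartons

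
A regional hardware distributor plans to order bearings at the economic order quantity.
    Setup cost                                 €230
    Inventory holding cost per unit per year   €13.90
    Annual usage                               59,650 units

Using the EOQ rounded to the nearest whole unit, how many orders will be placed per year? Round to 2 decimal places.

42.46 orders per year

Optimal lot size Q* = (2 × 59,650 × €230 / €13.9)^½ ≈ 1,405.00 → Q = 1,405
Orders per year = D/Q = 59,650 / 1,405 = 42.456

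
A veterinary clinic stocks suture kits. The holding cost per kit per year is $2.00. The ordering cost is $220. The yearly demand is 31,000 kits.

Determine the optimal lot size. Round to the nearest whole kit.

2,612 kits

2DS/H = 2·31,000·220/2 = 6,820,000.00
EOQ = √6,820,000.00 ≈ 2,611.51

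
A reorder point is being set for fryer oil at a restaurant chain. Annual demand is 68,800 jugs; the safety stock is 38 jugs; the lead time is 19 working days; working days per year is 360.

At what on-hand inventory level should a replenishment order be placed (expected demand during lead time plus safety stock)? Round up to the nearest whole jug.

3,670 jugs

Daily demand d = 68,800 / 360 = 191.111 jugs/day
Demand during lead time = 191.111 × 19 = 3,631.11
Reorder point = 3,631.11 + 38 = 3,669.11 → round up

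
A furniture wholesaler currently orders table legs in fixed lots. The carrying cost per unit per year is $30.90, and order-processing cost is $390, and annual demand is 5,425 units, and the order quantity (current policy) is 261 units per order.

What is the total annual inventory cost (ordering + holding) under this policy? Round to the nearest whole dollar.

$12,139

Orders/yr = 5,425/261 = 20.785; ordering cost = 20.785 × $390 = $8,106.32
Average inventory = 261/2 = 130.5; holding cost = 130.5 × $30.9 = $4,032.45
Total = $8,106.32 + $4,032.45 = $12,138.77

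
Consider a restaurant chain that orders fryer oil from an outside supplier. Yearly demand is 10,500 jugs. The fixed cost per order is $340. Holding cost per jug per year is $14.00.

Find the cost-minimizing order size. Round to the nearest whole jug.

714 jugs

2DS/H = 2·10,500·340/14 = 510,000.00
EOQ = √510,000.00 ≈ 714.14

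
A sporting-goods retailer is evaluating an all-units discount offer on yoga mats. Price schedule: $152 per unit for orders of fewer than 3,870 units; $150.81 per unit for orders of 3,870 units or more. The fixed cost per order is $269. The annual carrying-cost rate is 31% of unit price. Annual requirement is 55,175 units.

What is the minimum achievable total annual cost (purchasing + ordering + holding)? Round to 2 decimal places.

$8,415,240.29

H₁ = 31%×$152 = $47.1200;  H₂ = 31%×$150.81 = $46.7511
EOQ₁ = √(2×55,175×269/47.1200) = 793.71  (< 3,870, feasible at tier 1)
EOQ₂ = √(2×55,175×269/46.7511) = 796.83  (< 3,870 → use Q = 3,870 at tier-2 price)
TC(tier 1 (EOQ₁), Q≈793.7) = $8,423,999.43
TC(tier 2, Q≈3,870.0) = $8,415,240.29
Minimum at tier 2: $8,415,240.29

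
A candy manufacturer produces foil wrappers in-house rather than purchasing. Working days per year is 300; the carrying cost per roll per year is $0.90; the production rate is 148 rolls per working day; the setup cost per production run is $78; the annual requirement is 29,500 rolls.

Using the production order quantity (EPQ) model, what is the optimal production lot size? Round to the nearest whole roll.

d = 29,500/300 = 98.3333 rolls/day;  effective holding cost H(1 − d/p) = 0.9·(1 − 98.3333/148) = 0.30203
Q* = √(2DS / H_eff) = √(2·29,500·78 / 0.30203) ≈ 3,903.47

3,903 rolls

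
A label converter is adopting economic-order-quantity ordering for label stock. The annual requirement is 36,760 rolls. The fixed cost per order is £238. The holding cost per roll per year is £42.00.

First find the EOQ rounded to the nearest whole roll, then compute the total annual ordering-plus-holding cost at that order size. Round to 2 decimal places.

£27,109.16

EOQ = √(2DS/H) = √(2 × 36,760 × 238 / 42)
    = √(416,613.33) ≈ 645.46 → Q = 645 rolls
Orders/yr = 36,760/645 = 56.992; ordering cost = 56.992 × £238 = £13,564.16
Average inventory = 645/2 = 322.5; holding cost = 322.5 × £42 = £13,545.00
Total = £13,564.16 + £13,545.00 = £27,109.16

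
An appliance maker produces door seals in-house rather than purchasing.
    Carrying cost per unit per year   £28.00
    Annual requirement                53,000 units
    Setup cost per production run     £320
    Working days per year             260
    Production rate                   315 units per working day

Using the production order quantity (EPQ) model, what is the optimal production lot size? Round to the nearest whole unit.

Daily demand d = 53,000/260 = 203.846; p = 315; 1 − d/p = 0.35287
EPQ = √(2DS / (H(1 − d/p)))
    = √(2 × 53,000 × 320 / (28 × 0.35287)) ≈ 1,852.86

1,853 units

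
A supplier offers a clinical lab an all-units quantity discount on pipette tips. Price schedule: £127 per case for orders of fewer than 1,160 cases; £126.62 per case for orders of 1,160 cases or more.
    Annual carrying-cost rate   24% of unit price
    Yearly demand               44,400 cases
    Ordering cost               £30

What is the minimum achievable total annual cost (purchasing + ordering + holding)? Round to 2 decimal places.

H₁ = 24%×£127 = £30.4800;  H₂ = 24%×£126.62 = £30.3888
EOQ₁ = √(2×44,400×30/30.4800) = 295.64  (< 1,160, feasible at tier 1)
EOQ₂ = √(2×44,400×30/30.3888) = 296.08  (< 1,160 → use Q = 1,160 at tier-2 price)
TC(tier 1 (EOQ₁), Q≈295.6) = £5,647,811.03
TC(tier 2, Q≈1,160.0) = £5,640,701.78
Minimum at tier 2: £5,640,701.78

£5,640,701.78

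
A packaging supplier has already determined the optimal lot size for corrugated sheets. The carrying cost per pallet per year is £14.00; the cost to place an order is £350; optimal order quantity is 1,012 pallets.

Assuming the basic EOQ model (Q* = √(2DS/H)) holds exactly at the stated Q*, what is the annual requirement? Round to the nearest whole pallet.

20,483 pallets per year

Since Q* = (2DS/H)^½, squaring gives Q*²·H = 2DS.
D = Q²H / (2S) = 1,012² × 14 / (2 × 350) = 20,482.88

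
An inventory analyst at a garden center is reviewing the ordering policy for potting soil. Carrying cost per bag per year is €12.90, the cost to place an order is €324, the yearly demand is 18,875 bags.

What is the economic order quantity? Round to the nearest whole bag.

974 bags

Optimal lot size Q* = (2 × 18,875 × €324 / €12.9)^½ ≈ 973.72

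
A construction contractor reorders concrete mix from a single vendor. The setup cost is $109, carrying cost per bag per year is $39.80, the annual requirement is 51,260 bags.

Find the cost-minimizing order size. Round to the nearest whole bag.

Optimal lot size Q* = (2 × 51,260 × $109 / $39.8)^½ ≈ 529.88

530 bags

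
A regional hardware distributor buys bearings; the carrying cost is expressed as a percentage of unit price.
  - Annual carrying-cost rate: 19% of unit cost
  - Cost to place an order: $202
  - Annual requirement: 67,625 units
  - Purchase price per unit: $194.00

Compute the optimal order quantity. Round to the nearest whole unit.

861 units

Carrying cost H = $194 × 19% = $36.8600/unit/yr
Optimal lot size Q* = (2 × 67,625 × $202 / $36.86)^½ ≈ 860.93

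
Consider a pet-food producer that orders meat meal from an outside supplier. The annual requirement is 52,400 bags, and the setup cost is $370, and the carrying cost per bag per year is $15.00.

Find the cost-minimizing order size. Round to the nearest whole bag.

1,608 bags

2DS/H = 2·52,400·370/15 = 2,585,066.67
EOQ = √2,585,066.67 ≈ 1,607.81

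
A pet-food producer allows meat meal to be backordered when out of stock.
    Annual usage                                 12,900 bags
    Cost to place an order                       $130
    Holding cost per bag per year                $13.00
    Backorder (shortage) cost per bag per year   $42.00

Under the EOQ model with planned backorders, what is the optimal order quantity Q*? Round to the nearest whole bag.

581 bags

Q* = √(2DS/H) · √((H + b)/b)
   = √(2 × 12,900 × 130 / 13) · √((13 + 42) / 42)
   = 507.937 × 1.1443 ≈ 581.25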